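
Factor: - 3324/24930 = - 2^1*3^ (-1)*5^( - 1 ) = - 2/15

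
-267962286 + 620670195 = 352707909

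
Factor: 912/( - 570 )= - 2^3*5^( - 1) = - 8/5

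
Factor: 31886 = 2^1*107^1*149^1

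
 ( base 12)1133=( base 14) 9A7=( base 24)37F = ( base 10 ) 1911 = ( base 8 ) 3567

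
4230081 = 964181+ 3265900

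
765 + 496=1261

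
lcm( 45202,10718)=1039646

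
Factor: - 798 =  -2^1 * 3^1*7^1*19^1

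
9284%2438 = 1970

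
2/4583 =2/4583=0.00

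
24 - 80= - 56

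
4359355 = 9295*469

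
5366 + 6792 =12158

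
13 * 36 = 468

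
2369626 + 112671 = 2482297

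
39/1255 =39/1255  =  0.03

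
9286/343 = 27 + 25/343 = 27.07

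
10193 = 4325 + 5868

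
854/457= 854/457= 1.87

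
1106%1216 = 1106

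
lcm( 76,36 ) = 684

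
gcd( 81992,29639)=277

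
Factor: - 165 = -3^1*5^1*11^1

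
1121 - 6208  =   - 5087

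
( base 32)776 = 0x1ce6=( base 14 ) 29A6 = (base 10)7398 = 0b1110011100110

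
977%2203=977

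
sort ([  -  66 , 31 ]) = [ - 66, 31]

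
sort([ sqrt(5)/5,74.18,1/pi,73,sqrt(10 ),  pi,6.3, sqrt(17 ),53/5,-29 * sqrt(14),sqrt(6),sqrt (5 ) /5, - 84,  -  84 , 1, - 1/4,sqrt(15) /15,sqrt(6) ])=[ - 29*sqrt(14 ), - 84, - 84, - 1/4, sqrt(15) /15 , 1/pi,sqrt(5)/5, sqrt( 5 ) /5,1,sqrt(6 ), sqrt (6),pi,  sqrt(10 ), sqrt(17 ),6.3,53/5,73,74.18]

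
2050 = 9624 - 7574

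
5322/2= 2661 = 2661.00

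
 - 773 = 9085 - 9858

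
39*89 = 3471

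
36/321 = 12/107 = 0.11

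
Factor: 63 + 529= 2^4*37^1=592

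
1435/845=287/169 = 1.70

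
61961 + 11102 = 73063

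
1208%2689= 1208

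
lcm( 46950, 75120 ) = 375600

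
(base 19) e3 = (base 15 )12e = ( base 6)1125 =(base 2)100001101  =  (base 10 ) 269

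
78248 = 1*78248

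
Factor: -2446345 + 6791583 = 2^1*2172619^1 = 4345238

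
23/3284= 23/3284 = 0.01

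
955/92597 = 955/92597  =  0.01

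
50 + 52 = 102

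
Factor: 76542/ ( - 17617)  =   - 2^1*3^1*79^(-1 )*223^ ( - 1)*12757^1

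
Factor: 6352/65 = 2^4*5^( - 1)*13^( - 1) * 397^1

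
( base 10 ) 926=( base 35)qg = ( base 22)1k2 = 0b1110011110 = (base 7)2462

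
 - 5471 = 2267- 7738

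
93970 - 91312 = 2658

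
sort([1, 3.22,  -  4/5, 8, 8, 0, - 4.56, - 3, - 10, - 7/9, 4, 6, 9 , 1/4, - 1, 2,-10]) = [ - 10,-10, - 4.56, - 3, - 1, - 4/5, - 7/9, 0 , 1/4, 1, 2, 3.22, 4,6, 8, 8 , 9] 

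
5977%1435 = 237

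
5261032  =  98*53684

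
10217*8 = 81736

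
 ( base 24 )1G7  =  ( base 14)4D1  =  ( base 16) 3c7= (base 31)106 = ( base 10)967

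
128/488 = 16/61 = 0.26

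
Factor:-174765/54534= - 955/298 = - 2^( - 1 )*5^1 * 149^( - 1 )*191^1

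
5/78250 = 1/15650 = 0.00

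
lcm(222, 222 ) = 222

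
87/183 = 29/61  =  0.48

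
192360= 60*3206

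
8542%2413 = 1303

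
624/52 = 12 = 12.00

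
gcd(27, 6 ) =3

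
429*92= 39468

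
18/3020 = 9/1510 = 0.01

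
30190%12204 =5782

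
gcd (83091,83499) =3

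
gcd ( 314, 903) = 1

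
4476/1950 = 2+96/325=2.30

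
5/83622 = 5/83622 = 0.00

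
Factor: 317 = 317^1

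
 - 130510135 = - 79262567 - 51247568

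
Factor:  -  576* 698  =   - 2^7 * 3^2 * 349^1 = - 402048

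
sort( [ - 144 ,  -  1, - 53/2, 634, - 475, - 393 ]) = [ - 475,-393,-144, - 53/2, - 1,  634 ] 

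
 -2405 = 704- 3109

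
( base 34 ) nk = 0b1100100010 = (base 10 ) 802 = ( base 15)387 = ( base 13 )499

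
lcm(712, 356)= 712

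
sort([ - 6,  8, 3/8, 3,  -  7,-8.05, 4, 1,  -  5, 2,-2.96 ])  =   [-8.05, - 7, - 6,-5, - 2.96,3/8, 1,2, 3, 4, 8]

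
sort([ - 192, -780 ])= [-780,-192]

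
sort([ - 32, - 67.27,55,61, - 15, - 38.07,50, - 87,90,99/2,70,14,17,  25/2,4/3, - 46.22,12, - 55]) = [ - 87, - 67.27, - 55, - 46.22 ,-38.07, - 32, - 15,4/3,12,25/2,14,17,99/2, 50,55 , 61 , 70,90]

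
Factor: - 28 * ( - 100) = 2800 = 2^4*5^2*7^1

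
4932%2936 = 1996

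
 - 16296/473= - 35+259/473= - 34.45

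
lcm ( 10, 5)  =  10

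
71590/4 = 35795/2 = 17897.50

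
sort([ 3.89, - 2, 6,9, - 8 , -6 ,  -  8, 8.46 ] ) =[ - 8,  -  8, - 6, - 2 , 3.89, 6, 8.46,9 ] 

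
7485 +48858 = 56343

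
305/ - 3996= - 305/3996 =- 0.08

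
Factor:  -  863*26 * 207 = -2^1*3^2*13^1*23^1 *863^1 = - 4644666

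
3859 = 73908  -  70049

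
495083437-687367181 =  - 192283744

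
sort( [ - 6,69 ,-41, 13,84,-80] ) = [  -  80, - 41 ,-6,13, 69, 84 ]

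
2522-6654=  - 4132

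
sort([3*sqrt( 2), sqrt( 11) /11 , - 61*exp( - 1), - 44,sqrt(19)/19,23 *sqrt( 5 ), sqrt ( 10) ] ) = [-44 , - 61*exp ( - 1 ),sqrt( 19)/19,sqrt( 11)/11 , sqrt( 10 ),  3*sqrt(2),23*sqrt( 5 ) ] 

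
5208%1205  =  388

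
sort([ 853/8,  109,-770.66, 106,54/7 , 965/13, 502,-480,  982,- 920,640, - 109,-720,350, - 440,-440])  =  [-920,  -  770.66, - 720, - 480, - 440 , - 440 ,  -  109,54/7 , 965/13,106,853/8,109, 350, 502,  640,982] 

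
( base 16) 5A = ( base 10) 90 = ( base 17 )55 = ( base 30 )30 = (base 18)50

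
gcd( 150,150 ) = 150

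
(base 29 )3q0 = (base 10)3277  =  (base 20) 83H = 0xccd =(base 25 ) 562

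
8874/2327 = 8874/2327 =3.81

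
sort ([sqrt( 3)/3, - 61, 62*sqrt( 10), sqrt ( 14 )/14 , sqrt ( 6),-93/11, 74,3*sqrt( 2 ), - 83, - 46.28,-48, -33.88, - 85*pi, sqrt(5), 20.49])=[ - 85*pi, - 83,  -  61, - 48,- 46.28, - 33.88, - 93/11, sqrt(14 ) /14, sqrt( 3)/3, sqrt(5 ) , sqrt (6),3*sqrt(2), 20.49, 74,62*sqrt( 10)]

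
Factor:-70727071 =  - 173^1*227^1*1801^1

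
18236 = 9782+8454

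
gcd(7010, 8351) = 1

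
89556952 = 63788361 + 25768591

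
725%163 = 73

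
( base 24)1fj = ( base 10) 955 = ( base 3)1022101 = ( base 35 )RA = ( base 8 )1673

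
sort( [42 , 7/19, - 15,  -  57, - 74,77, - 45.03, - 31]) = [ - 74, -57, - 45.03, - 31,-15  ,  7/19, 42,77]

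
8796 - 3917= 4879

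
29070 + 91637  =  120707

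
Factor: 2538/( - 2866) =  - 1269/1433 = - 3^3*47^1*1433^ ( - 1)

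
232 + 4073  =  4305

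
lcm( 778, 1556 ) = 1556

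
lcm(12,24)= 24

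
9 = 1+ 8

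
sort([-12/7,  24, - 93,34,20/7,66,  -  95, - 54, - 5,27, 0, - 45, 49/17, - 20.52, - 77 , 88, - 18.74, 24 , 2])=[ - 95, - 93, - 77, -54, - 45 ,-20.52, - 18.74, - 5, - 12/7 , 0,2,20/7,49/17,24,24,  27,34, 66,88 ] 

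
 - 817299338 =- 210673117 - 606626221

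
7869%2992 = 1885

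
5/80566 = 5/80566 = 0.00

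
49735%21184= 7367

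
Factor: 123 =3^1*41^1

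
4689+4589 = 9278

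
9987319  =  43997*227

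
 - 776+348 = - 428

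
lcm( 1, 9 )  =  9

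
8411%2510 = 881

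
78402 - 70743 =7659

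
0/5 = 0 = 0.00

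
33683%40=3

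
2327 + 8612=10939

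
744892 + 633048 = 1377940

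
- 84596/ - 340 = 21149/85  =  248.81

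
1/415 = 1/415= 0.00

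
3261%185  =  116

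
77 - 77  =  0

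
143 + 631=774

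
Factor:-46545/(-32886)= 535/378= 2^(-1)*3^ (-3 )*5^1*7^(-1 )*107^1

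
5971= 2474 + 3497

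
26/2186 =13/1093 = 0.01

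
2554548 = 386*6618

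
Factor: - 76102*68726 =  - 5230186052=-2^2 * 7^1*13^1 * 2927^1*4909^1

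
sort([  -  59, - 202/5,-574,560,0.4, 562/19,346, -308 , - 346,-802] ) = [-802, - 574,-346,-308, - 59, - 202/5,0.4,562/19, 346, 560] 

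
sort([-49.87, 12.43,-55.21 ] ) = [ - 55.21, - 49.87,12.43 ] 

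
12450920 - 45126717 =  - 32675797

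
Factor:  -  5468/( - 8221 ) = 2^2* 1367^1*8221^( - 1 )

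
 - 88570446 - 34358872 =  - 122929318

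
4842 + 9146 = 13988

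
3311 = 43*77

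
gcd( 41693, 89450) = 1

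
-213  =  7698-7911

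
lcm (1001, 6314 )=82082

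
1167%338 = 153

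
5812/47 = 123 + 31/47 = 123.66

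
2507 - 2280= 227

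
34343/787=34343/787 =43.64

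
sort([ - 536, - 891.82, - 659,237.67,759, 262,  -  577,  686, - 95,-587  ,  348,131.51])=[ - 891.82,-659,-587, - 577,  -  536,- 95, 131.51, 237.67,262, 348, 686,759 ]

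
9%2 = 1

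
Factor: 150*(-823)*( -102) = 12591900 = 2^2*3^2*5^2*17^1*823^1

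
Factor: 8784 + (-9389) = - 605=- 5^1*11^2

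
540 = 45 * 12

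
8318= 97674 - 89356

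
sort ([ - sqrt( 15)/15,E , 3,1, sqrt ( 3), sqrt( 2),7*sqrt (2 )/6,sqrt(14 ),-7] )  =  [  -  7,  -  sqrt( 15 )/15,1,sqrt(2),7 * sqrt ( 2 )/6, sqrt(3 ), E,3,sqrt ( 14 ) ]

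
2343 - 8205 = - 5862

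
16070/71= 226 + 24/71 = 226.34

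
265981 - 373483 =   -  107502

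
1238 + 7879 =9117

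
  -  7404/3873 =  - 2+114/1291 = - 1.91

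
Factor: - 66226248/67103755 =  - 2^3*3^5*5^(-1)*11^1*19^1*37^ ( - 1)*163^1*362723^( - 1)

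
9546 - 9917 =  - 371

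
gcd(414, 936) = 18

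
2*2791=5582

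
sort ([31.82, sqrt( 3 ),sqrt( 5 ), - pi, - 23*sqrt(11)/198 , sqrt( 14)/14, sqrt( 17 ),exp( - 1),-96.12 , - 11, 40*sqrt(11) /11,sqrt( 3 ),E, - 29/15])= [ - 96.12, - 11 , - pi, - 29/15, - 23*sqrt(11)/198, sqrt (14)/14, exp ( - 1 ),sqrt( 3),sqrt( 3 ) , sqrt(5),E,sqrt( 17),40*sqrt( 11)/11, 31.82 ] 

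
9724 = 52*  187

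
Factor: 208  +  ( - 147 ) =61 =61^1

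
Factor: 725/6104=2^(-3)*5^2 * 7^( - 1)*29^1*109^(-1 ) 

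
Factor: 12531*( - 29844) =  - 2^2*3^3*829^1*4177^1=- 373975164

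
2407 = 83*29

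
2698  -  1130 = 1568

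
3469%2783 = 686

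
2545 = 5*509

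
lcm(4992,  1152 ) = 14976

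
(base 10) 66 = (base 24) 2I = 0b1000010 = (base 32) 22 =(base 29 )28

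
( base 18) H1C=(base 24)9EI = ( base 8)12642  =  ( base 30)64I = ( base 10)5538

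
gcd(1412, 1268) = 4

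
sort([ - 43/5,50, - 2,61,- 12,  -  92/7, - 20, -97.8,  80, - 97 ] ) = [ - 97.8, - 97, - 20, - 92/7,- 12 , - 43/5,  -  2,  50 , 61,80 ] 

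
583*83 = 48389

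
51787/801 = 64 + 523/801 = 64.65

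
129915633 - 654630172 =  - 524714539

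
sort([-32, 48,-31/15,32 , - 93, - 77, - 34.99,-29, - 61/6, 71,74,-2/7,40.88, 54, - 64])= [  -  93,-77 ,  -  64,-34.99, - 32, - 29, - 61/6, - 31/15,-2/7, 32,40.88 , 48,54,71, 74] 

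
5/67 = 5/67 = 0.07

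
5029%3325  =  1704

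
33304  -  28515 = 4789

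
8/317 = 8/317  =  0.03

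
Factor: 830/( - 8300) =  - 1/10 = - 2^( -1)* 5^( - 1 ) 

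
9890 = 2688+7202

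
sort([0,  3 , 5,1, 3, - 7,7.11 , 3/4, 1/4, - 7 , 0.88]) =[ - 7, - 7,0,  1/4 , 3/4, 0.88,1, 3, 3,  5, 7.11]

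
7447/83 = 89 + 60/83 = 89.72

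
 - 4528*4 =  - 18112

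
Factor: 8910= 2^1*3^4*5^1*11^1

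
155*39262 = 6085610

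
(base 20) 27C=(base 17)350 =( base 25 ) 1D2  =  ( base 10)952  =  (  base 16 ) 3b8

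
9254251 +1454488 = 10708739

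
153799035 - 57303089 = 96495946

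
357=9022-8665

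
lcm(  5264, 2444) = 68432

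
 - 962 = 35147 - 36109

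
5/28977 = 5/28977 = 0.00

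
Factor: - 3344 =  - 2^4 * 11^1*19^1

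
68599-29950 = 38649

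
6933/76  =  6933/76 = 91.22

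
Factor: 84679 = 7^1 * 12097^1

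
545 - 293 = 252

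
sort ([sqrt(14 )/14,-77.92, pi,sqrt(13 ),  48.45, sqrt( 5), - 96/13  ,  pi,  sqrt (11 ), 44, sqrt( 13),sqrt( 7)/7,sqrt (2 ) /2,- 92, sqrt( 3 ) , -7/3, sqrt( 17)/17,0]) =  [ -92, - 77.92,-96/13, - 7/3,0 , sqrt(17 ) /17,sqrt ( 14)/14, sqrt( 7 ) /7, sqrt( 2)/2,sqrt( 3 ),sqrt( 5),pi,pi, sqrt( 11),sqrt( 13 ) , sqrt( 13 ),44,48.45]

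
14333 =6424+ 7909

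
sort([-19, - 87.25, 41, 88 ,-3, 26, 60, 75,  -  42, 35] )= [ - 87.25,- 42, - 19, - 3, 26, 35,41, 60, 75,88]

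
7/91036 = 7/91036 = 0.00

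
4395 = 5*879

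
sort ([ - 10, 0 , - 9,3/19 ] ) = [ - 10,-9,0, 3/19 ] 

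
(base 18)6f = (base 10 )123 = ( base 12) a3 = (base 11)102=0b1111011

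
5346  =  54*99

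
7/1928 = 7/1928= 0.00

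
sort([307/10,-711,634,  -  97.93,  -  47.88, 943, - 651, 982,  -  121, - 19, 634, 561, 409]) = [ -711, - 651,  -  121,-97.93, - 47.88,-19, 307/10 , 409,561,634, 634, 943, 982]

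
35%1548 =35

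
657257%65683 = 427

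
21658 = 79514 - 57856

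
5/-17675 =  - 1/3535 = - 0.00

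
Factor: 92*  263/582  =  12098/291 = 2^1*3^( - 1)*23^1 * 97^( - 1 )* 263^1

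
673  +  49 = 722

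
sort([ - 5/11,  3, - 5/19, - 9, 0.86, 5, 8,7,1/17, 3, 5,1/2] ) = [ - 9 ,  -  5/11, - 5/19,  1/17 , 1/2, 0.86, 3,3 , 5 , 5, 7, 8 ]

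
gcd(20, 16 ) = 4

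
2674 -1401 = 1273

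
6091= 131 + 5960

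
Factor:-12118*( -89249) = 2^1*31^1*73^1*83^1*2879^1 =1081519382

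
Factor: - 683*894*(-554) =2^2*3^1*149^1*277^1*683^1 = 338273508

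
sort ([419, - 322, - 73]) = [ - 322, - 73,419 ] 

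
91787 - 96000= - 4213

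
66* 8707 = 574662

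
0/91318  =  0 = 0.00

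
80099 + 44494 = 124593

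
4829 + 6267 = 11096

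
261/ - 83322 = -1 + 9229/9258 = - 0.00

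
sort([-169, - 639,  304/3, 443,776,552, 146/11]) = [  -  639,-169, 146/11, 304/3, 443, 552 , 776]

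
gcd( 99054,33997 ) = 1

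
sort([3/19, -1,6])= [-1, 3/19, 6]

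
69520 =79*880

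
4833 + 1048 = 5881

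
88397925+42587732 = 130985657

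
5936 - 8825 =-2889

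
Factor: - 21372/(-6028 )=3^1* 11^(-1 )*13^1 = 39/11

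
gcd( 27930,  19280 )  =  10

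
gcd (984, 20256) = 24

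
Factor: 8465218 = 2^1 * 17^1* 307^1*811^1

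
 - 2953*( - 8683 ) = 25640899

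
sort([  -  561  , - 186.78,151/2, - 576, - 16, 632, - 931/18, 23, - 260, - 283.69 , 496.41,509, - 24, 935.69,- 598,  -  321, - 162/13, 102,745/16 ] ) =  [ - 598, - 576, -561, - 321, - 283.69,-260,  -  186.78, - 931/18, - 24 ,  -  16, - 162/13,23,745/16,151/2, 102, 496.41 , 509, 632 , 935.69 ] 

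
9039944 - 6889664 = 2150280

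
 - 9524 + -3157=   -  12681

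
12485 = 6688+5797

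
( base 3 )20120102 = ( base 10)4790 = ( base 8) 11266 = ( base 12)2932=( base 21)ai2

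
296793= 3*98931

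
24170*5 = 120850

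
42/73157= 6/10451 =0.00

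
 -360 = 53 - 413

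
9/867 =3/289 =0.01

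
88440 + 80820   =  169260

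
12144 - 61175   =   - 49031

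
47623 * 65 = 3095495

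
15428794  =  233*66218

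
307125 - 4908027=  - 4600902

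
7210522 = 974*7403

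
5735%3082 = 2653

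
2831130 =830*3411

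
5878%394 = 362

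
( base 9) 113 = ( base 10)93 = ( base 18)53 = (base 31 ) 30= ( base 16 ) 5d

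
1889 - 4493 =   -  2604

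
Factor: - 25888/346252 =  - 2^3*107^(-1) = - 8/107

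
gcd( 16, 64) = 16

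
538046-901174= - 363128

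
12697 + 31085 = 43782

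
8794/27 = 325 + 19/27 =325.70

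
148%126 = 22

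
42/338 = 21/169 = 0.12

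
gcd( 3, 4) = 1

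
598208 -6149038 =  - 5550830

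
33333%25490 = 7843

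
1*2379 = 2379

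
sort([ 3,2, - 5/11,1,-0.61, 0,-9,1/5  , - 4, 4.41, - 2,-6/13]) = [- 9, - 4, - 2, -0.61, - 6/13,-5/11,0,1/5, 1,2,3,4.41]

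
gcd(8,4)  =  4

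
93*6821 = 634353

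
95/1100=19/220 = 0.09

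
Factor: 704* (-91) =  - 2^6  *  7^1*11^1*13^1 = - 64064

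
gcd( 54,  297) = 27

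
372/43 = 372/43 = 8.65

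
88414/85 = 1040 + 14/85 = 1040.16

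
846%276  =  18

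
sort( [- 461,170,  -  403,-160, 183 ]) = [ - 461, - 403, - 160,170, 183 ]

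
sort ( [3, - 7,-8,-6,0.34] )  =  [ - 8, -7,  -  6,  0.34,  3 ]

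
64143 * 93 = 5965299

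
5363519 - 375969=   4987550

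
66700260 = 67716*985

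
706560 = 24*29440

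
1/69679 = 1/69679 = 0.00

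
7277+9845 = 17122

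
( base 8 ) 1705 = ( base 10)965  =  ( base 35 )RK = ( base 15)445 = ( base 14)4CD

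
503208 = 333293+169915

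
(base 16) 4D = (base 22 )3B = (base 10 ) 77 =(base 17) 49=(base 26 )2p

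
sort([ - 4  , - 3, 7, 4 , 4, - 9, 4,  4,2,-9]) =[ - 9, - 9, - 4, - 3 , 2,4, 4,4,4,7]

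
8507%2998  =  2511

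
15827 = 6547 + 9280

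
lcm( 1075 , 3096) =77400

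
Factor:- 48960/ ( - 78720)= 2^( - 1 ) * 3^1 * 17^1*41^( - 1) = 51/82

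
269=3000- 2731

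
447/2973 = 149/991 = 0.15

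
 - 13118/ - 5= 2623 + 3/5  =  2623.60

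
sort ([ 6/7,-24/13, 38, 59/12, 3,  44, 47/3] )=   [-24/13,6/7,3, 59/12, 47/3, 38,44]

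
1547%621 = 305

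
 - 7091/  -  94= 7091/94=75.44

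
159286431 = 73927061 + 85359370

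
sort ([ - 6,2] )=[ -6, 2 ] 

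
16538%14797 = 1741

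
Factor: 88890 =2^1 * 3^1 * 5^1*2963^1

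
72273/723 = 99 + 232/241 = 99.96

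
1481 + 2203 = 3684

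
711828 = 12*59319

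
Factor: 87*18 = 1566 = 2^1 * 3^3 * 29^1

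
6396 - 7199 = -803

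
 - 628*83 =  - 52124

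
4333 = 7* 619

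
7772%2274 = 950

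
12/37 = 12/37=0.32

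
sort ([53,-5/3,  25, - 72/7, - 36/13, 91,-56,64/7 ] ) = [ - 56, - 72/7,  -  36/13, - 5/3,64/7, 25,  53 , 91] 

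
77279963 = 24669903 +52610060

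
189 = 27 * 7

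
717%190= 147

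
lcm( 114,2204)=6612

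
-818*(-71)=58078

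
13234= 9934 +3300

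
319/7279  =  11/251  =  0.04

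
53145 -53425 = -280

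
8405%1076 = 873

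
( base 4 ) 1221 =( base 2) 1101001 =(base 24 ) 49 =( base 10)105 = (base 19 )5A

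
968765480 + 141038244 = 1109803724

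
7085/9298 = 7085/9298 = 0.76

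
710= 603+107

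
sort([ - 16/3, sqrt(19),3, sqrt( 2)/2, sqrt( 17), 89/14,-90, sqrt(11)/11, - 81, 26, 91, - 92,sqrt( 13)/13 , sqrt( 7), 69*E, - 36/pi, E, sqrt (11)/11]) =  [- 92, - 90, - 81, - 36/pi, - 16/3, sqrt(13)/13, sqrt(11) /11, sqrt( 11) /11, sqrt( 2 )/2,sqrt ( 7 ), E, 3, sqrt( 17),sqrt (19), 89/14, 26 , 91, 69*E ] 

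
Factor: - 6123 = -3^1*13^1*157^1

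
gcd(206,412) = 206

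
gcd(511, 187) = 1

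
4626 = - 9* ( - 514 ) 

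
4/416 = 1/104 = 0.01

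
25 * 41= 1025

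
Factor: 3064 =2^3*383^1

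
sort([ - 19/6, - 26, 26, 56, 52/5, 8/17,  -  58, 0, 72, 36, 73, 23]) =[ - 58, - 26,  -  19/6, 0,8/17, 52/5, 23,26, 36, 56, 72, 73 ]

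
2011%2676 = 2011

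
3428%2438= 990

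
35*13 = 455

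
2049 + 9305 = 11354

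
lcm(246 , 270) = 11070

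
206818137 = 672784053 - 465965916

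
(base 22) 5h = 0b1111111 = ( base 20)67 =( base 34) 3p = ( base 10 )127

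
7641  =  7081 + 560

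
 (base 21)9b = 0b11001000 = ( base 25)80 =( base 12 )148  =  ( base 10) 200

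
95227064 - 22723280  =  72503784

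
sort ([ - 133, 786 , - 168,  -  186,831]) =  [  -  186,  -  168,  -  133, 786, 831] 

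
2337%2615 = 2337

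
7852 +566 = 8418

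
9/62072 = 9/62072 = 0.00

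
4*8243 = 32972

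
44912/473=94 + 450/473 = 94.95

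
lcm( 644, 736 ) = 5152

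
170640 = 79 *2160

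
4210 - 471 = 3739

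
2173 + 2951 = 5124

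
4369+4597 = 8966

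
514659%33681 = 9444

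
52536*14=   735504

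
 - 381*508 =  - 193548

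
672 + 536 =1208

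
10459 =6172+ 4287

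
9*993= 8937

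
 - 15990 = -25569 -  - 9579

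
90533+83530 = 174063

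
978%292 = 102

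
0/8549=0=0.00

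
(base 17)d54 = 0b111100000110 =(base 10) 3846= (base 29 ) 4gi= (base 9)5243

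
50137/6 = 8356 + 1/6= 8356.17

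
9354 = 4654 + 4700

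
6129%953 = 411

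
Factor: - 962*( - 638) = 613756 = 2^2* 11^1 *13^1*29^1*37^1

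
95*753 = 71535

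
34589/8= 4323+5/8 = 4323.62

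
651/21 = 31 =31.00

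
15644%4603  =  1835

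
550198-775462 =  - 225264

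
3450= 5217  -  1767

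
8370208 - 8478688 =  - 108480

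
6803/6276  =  1 + 527/6276 = 1.08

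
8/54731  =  8/54731 = 0.00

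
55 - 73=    - 18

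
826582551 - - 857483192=1684065743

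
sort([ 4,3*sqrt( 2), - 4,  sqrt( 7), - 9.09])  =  [ - 9.09, - 4,  sqrt(7), 4,  3*sqrt(2 )]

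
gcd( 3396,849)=849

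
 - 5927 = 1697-7624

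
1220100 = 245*4980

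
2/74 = 1/37 = 0.03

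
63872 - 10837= 53035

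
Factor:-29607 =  - 3^1*  71^1*139^1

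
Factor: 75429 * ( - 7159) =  - 539996211  =  -3^2* 17^2 * 29^1*7159^1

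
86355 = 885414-799059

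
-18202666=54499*( - 334) 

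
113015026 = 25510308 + 87504718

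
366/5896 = 183/2948= 0.06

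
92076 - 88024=4052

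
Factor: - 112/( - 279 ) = 2^4*3^( - 2)*7^1*31^( - 1)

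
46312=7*6616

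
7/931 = 1/133 = 0.01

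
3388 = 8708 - 5320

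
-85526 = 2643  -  88169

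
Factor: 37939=11^1*3449^1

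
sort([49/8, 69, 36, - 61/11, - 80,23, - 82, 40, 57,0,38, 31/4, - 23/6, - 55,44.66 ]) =[ - 82, - 80, - 55, - 61/11, - 23/6, 0,49/8,31/4,23,36, 38, 40 , 44.66, 57,  69 ]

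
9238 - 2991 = 6247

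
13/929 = 13/929 = 0.01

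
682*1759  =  1199638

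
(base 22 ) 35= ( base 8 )107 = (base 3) 2122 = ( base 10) 71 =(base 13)56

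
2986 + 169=3155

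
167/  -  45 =-4+13/45 = - 3.71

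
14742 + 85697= 100439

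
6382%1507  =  354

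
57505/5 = 11501 = 11501.00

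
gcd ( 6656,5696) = 64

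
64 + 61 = 125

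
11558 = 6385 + 5173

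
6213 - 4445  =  1768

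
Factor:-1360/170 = - 8 = - 2^3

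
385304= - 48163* ( - 8 )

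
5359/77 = 5359/77 = 69.60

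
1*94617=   94617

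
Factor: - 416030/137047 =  - 2^1 * 5^1*19^( - 1 )*7213^( - 1) *41603^1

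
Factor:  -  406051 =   -  463^1*877^1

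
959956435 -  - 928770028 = 1888726463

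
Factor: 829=829^1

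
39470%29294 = 10176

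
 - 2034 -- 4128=2094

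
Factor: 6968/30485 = 2^3*5^( - 1)*7^(-1) = 8/35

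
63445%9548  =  6157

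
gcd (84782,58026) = 2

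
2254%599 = 457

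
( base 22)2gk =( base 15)5e5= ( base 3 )1211122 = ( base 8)2474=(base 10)1340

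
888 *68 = 60384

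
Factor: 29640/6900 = 494/115=2^1*5^ ( - 1)*13^1*19^1* 23^( -1 ) 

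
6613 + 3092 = 9705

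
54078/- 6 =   -  9013/1 = - 9013.00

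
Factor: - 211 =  - 211^1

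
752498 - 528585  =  223913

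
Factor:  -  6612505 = - 5^1*1322501^1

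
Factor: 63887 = 29^1 * 2203^1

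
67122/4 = 33561/2 = 16780.50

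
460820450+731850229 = 1192670679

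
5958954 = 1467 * 4062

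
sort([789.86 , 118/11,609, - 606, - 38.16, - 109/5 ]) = [ - 606, - 38.16, - 109/5,118/11,609 , 789.86]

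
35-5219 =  - 5184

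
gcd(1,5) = 1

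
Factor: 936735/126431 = 3^1*5^1  *  23^( - 2)*197^1*239^(- 1 )*317^1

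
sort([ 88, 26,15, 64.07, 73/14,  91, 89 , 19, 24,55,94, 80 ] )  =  [ 73/14, 15, 19,24, 26,55, 64.07, 80, 88, 89 , 91, 94 ]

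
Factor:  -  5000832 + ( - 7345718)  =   - 12346550 = - 2^1 *5^2*246931^1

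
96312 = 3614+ 92698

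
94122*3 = 282366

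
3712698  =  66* 56253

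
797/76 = 10 + 37/76 = 10.49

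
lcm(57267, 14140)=1145340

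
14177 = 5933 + 8244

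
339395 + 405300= 744695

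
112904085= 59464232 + 53439853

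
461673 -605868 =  - 144195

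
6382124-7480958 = -1098834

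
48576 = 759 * 64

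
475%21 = 13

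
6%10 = 6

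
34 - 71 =-37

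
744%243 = 15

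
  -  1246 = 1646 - 2892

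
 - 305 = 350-655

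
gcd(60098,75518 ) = 2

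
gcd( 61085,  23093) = 1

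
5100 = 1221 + 3879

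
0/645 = 0= 0.00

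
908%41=6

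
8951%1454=227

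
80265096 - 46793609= 33471487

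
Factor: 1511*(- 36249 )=-3^1 * 43^1 * 281^1*1511^1 = -54772239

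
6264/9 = 696 =696.00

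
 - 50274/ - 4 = 25137/2 =12568.50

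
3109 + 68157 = 71266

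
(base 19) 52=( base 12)81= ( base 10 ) 97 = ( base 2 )1100001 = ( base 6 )241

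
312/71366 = 156/35683= 0.00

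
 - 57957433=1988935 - 59946368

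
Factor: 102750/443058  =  5^3 * 7^( - 2)*11^( - 1) = 125/539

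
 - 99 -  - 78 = -21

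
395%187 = 21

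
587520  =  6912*85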